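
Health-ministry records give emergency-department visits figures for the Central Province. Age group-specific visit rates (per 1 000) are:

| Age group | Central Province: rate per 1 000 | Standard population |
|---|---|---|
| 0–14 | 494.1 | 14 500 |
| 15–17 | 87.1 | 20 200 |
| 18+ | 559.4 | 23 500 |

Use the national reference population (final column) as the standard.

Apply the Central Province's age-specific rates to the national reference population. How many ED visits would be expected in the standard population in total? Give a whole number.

22070

Expected ED visits = Σ (standard pop × age-specific rate ÷ 1 000)
= 14 500×494.1/1 000 + 20 200×87.1/1 000 + 23 500×559.4/1 000
= 7164.45 + 1759.42 + 13145.90 = 22069.77.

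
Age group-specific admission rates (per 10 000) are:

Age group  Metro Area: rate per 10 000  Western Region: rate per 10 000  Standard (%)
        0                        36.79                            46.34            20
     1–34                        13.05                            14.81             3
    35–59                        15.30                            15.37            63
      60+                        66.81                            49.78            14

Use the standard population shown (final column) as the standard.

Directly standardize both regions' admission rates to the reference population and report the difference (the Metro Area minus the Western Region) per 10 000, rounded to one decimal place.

0.4

Standard weights: 0.20, 0.03, 0.63, 0.14.
The Metro Area: 0.2000×36.79 + 0.0300×13.05 + 0.6300×15.30 + 0.1400×66.81 = 26.7419 per 10 000.
The Western Region: 0.2000×46.34 + 0.0300×14.81 + 0.6300×15.37 + 0.1400×49.78 = 26.3646 per 10 000.
Difference = 26.7419 − 26.3646 = 0.3773.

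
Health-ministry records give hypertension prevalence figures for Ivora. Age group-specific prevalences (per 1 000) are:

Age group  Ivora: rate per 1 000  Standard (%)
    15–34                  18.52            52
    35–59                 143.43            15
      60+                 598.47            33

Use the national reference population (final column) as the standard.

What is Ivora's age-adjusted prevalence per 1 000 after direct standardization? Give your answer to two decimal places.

Standard weights: 0.52, 0.15, 0.33.
Standardized rate: 0.5200×18.52 + 0.1500×143.43 + 0.3300×598.47 = 228.6400 per 1 000.

228.64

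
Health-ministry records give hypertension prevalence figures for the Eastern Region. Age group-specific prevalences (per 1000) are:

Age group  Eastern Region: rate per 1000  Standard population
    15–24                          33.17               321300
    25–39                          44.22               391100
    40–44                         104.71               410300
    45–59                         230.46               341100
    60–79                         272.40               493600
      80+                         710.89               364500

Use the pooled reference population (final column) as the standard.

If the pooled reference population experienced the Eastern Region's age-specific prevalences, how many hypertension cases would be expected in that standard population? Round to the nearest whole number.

Expected hypertension cases = Σ (standard pop × age-specific rate ÷ 1000)
= 321300×33.17/1000 + 391100×44.22/1000 + 410300×104.71/1000 + 341100×230.46/1000 + 493600×272.40/1000 + 364500×710.89/1000
= 10657.52 + 17294.44 + 42962.51 + 78609.91 + 134456.64 + 259119.40 = 543100.43.

543100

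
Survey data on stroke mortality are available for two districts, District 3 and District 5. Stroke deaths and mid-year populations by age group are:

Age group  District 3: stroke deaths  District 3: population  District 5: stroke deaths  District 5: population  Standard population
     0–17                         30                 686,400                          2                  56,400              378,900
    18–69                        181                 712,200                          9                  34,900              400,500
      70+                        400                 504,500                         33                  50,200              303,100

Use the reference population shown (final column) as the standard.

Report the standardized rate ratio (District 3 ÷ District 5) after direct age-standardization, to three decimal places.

Age-specific rates per 100,000 for District 3: 4.37, 25.41, 79.29.
For District 5: 3.55, 25.79, 65.74.
Standard total = 1,082,500; weights = 0.3500, 0.3700, 0.2800.
District 3: 0.3500×4.37 + 0.3700×25.41 + 0.2800×79.29 = 33.1327 per 100,000.
District 5: 0.3500×3.55 + 0.3700×25.79 + 0.2800×65.74 = 29.1885 per 100,000.
Ratio = 33.1327 ÷ 29.1885 = 1.13513.

1.135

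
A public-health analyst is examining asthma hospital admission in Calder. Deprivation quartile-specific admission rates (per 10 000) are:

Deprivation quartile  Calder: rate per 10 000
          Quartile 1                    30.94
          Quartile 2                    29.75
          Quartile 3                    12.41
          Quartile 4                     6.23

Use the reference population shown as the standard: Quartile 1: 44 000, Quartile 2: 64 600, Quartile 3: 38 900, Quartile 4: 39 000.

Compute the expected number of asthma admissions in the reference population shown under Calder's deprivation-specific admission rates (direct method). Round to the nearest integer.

Expected asthma admissions = Σ (standard pop × deprivation-specific rate ÷ 10 000)
= 44 000×30.94/10 000 + 64 600×29.75/10 000 + 38 900×12.41/10 000 + 39 000×6.23/10 000
= 136.14 + 192.19 + 48.27 + 24.30 = 400.89.

401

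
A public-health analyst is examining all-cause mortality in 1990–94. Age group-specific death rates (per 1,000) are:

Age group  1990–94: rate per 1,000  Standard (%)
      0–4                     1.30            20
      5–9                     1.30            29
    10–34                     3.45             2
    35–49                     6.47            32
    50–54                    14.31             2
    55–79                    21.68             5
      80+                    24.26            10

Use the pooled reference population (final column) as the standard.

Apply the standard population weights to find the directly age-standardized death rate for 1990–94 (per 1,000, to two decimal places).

Standard weights: 0.20, 0.29, 0.02, 0.32, 0.02, 0.05, 0.10.
Standardized rate: 0.2000×1.30 + 0.2900×1.30 + 0.0200×3.45 + 0.3200×6.47 + 0.0200×14.31 + 0.0500×21.68 + 0.1000×24.26 = 6.5726 per 1,000.

6.57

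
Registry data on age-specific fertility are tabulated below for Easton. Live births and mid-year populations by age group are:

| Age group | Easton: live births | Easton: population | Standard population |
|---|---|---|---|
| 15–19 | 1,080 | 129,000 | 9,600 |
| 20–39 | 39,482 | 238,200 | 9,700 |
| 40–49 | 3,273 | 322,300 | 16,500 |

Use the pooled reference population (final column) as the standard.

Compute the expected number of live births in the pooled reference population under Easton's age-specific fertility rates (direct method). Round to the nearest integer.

1856

Age-specific rates per 1,000 for Easton: 8.372, 165.751, 10.155.
Expected live births = Σ (standard pop × age-specific rate ÷ 1,000)
= 9,600×8.372/1,000 + 9,700×165.751/1,000 + 16,500×10.155/1,000
= 80.37 + 1607.79 + 167.56 = 1855.72.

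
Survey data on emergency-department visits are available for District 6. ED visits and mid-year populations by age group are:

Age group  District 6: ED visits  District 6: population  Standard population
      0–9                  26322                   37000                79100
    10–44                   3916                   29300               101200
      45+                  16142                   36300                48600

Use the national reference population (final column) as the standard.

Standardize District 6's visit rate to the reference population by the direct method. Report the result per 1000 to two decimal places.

Age-specific rates per 1000 for District 6: 711.405, 133.652, 444.683.
Standard total = 228900; weights = 0.3456, 0.4421, 0.2123.
Standardized rate: 0.3456×711.405 + 0.4421×133.652 + 0.2123×444.683 = 399.3418 per 1000.

399.34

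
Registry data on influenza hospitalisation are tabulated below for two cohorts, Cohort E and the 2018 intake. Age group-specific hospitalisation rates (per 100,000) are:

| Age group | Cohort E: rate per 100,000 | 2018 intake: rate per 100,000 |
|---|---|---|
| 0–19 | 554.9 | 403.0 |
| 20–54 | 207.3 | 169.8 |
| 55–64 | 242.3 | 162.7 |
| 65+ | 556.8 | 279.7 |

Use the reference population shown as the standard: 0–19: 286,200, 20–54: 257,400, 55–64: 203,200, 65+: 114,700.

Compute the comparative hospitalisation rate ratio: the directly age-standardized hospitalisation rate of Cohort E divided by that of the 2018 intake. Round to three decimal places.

1.451

Standard total = 861,500; weights = 0.3322, 0.2988, 0.2359, 0.1331.
Cohort E: 0.3322×554.9 + 0.2988×207.3 + 0.2359×242.3 + 0.1331×556.8 = 377.5644 per 100,000.
The 2018 intake: 0.3322×403.0 + 0.2988×169.8 + 0.2359×162.7 + 0.1331×279.7 = 260.2291 per 100,000.
Ratio = 377.5644 ÷ 260.2291 = 1.45089.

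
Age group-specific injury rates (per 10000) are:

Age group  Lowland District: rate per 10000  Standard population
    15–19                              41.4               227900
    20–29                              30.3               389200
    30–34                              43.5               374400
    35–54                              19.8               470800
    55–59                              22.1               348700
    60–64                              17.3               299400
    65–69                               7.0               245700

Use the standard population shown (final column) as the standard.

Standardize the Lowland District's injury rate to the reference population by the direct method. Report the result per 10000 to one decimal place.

26.1

Standard total = 2356100; weights = 0.0967, 0.1652, 0.1589, 0.1998, 0.1480, 0.1271, 0.1043.
Standardized rate: 0.0967×41.4 + 0.1652×30.3 + 0.1589×43.5 + 0.1998×19.8 + 0.1480×22.1 + 0.1271×17.3 + 0.1043×7.0 = 26.0778 per 10000.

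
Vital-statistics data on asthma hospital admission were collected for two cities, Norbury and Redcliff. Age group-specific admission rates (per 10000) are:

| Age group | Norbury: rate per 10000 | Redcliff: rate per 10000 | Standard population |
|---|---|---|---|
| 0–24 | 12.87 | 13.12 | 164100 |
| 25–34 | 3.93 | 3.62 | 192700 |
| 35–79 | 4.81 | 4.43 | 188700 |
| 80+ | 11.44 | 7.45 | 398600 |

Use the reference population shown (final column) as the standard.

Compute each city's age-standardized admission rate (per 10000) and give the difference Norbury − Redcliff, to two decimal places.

Standard total = 944100; weights = 0.1738, 0.2041, 0.1999, 0.4222.
Norbury: 0.1738×12.87 + 0.2041×3.93 + 0.1999×4.81 + 0.4222×11.44 = 8.8305 per 10000.
Redcliff: 0.1738×13.12 + 0.2041×3.62 + 0.1999×4.43 + 0.4222×7.45 = 7.0502 per 10000.
Difference = 8.8305 − 7.0502 = 1.7804.

1.78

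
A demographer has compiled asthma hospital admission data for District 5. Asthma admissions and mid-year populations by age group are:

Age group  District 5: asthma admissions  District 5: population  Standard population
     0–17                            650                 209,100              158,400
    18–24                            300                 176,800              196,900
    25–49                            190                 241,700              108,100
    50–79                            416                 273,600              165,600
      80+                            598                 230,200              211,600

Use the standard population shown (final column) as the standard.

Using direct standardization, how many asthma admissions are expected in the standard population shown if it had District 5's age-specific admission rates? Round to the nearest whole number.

Age-specific rates per 10,000 for District 5: 31.09, 16.97, 7.86, 15.20, 25.98.
Expected asthma admissions = Σ (standard pop × age-specific rate ÷ 10,000)
= 158,400×31.09/10,000 + 196,900×16.97/10,000 + 108,100×7.86/10,000 + 165,600×15.20/10,000 + 211,600×25.98/10,000
= 492.40 + 334.11 + 84.98 + 251.79 + 549.68 = 1712.95.

1713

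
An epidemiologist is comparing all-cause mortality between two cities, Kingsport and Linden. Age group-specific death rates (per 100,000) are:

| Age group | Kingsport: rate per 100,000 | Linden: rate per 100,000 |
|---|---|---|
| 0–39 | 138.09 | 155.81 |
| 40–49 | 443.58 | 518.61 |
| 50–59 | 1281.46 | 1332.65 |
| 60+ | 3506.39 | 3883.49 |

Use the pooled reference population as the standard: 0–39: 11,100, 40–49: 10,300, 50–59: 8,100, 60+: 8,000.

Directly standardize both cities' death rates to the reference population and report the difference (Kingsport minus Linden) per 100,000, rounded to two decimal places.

-117.36

Standard total = 37,500; weights = 0.2960, 0.2747, 0.2160, 0.2133.
Kingsport: 0.2960×138.09 + 0.2747×443.58 + 0.2160×1281.46 + 0.2133×3506.39 = 1187.5365 per 100,000.
Linden: 0.2960×155.81 + 0.2747×518.61 + 0.2160×1332.65 + 0.2133×3883.49 = 1304.8949 per 100,000.
Difference = 1187.5365 − 1304.8949 = -117.3584.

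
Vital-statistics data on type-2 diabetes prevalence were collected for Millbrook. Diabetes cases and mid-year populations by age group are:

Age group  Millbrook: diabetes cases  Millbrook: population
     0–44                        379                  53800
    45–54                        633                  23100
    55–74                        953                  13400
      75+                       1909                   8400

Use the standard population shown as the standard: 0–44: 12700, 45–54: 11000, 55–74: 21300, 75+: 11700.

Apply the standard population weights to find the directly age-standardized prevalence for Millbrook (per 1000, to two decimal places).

Age-specific rates per 1000 for Millbrook: 7.045, 27.403, 71.119, 227.262.
Standard total = 56700; weights = 0.2240, 0.1940, 0.3757, 0.2063.
Standardized rate: 0.2240×7.045 + 0.1940×27.403 + 0.3757×71.119 + 0.2063×227.262 = 80.5062 per 1000.

80.51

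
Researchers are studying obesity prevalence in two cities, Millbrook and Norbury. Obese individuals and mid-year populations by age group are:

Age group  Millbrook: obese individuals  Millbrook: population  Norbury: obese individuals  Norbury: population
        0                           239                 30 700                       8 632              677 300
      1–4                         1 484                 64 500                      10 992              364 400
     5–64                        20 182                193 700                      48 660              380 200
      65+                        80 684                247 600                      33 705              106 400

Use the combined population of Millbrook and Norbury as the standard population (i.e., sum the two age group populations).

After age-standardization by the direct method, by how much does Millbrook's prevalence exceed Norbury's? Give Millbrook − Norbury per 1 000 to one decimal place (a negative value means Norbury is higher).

Age-specific rates per 1 000 for Millbrook: 7.785, 23.008, 104.192, 325.864.
For Norbury: 12.745, 30.165, 127.985, 316.776.
Combined standard total = 2 064 800; weights = 0.3429, 0.2077, 0.2779, 0.1714.
Millbrook: 0.3429×7.785 + 0.2077×23.008 + 0.2779×104.192 + 0.1714×325.864 = 92.2761 per 1 000.
Norbury: 0.3429×12.745 + 0.2077×30.165 + 0.2779×127.985 + 0.1714×316.776 = 100.5184 per 1 000.
Difference = 92.2761 − 100.5184 = -8.2424.

-8.2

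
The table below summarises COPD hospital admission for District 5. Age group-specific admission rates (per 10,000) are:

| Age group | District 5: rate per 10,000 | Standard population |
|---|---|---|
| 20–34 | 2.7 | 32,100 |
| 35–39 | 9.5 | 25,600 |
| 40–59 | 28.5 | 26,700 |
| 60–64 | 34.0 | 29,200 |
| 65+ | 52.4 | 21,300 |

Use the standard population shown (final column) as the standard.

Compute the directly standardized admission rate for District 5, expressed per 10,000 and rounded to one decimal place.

Standard total = 134,900; weights = 0.2380, 0.1898, 0.1979, 0.2165, 0.1579.
Standardized rate: 0.2380×2.7 + 0.1898×9.5 + 0.1979×28.5 + 0.2165×34.0 + 0.1579×52.4 = 23.7193 per 10,000.

23.7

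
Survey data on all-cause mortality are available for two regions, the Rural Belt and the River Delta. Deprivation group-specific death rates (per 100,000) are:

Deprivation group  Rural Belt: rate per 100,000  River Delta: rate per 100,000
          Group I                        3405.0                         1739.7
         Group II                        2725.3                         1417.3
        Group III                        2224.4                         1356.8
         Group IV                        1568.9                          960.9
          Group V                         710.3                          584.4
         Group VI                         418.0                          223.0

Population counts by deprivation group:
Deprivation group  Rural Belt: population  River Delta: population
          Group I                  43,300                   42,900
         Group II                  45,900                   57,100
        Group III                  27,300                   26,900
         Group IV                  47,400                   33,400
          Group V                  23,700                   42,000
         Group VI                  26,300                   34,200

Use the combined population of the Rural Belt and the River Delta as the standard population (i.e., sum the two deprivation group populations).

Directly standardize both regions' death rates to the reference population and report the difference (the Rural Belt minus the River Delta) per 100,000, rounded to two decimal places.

875.87

Combined standard total = 450,400; weights = 0.1914, 0.2287, 0.1203, 0.1794, 0.1459, 0.1343.
The Rural Belt: 0.1914×3405.0 + 0.2287×2725.3 + 0.1203×2224.4 + 0.1794×1568.9 + 0.1459×710.3 + 0.1343×418.0 = 1983.7971 per 100,000.
The River Delta: 0.1914×1739.7 + 0.2287×1417.3 + 0.1203×1356.8 + 0.1794×960.9 + 0.1459×584.4 + 0.1343×223.0 = 1107.9261 per 100,000.
Difference = 1983.7971 − 1107.9261 = 875.8710.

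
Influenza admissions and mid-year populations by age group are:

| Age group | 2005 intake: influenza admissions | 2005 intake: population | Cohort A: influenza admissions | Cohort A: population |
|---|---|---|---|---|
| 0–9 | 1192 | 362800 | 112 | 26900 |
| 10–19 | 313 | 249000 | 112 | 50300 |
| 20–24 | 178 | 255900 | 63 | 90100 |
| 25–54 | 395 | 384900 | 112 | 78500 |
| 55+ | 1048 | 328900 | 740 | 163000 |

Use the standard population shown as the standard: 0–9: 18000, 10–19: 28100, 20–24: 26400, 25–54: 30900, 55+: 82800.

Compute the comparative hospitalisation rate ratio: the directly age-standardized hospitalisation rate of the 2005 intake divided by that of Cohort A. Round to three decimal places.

0.709

Age-specific rates per 100000 for the 2005 intake: 328.56, 125.70, 69.56, 102.62, 318.64.
For Cohort A: 416.36, 222.66, 69.92, 142.68, 453.99.
Standard total = 186200; weights = 0.0967, 0.1509, 0.1418, 0.1660, 0.4447.
The 2005 intake: 0.0967×328.56 + 0.1509×125.70 + 0.1418×69.56 + 0.1660×102.62 + 0.4447×318.64 = 219.3174 per 100000.
Cohort A: 0.0967×416.36 + 0.1509×222.66 + 0.1418×69.92 + 0.1660×142.68 + 0.4447×453.99 = 309.3237 per 100000.
Ratio = 219.3174 ÷ 309.3237 = 0.70902.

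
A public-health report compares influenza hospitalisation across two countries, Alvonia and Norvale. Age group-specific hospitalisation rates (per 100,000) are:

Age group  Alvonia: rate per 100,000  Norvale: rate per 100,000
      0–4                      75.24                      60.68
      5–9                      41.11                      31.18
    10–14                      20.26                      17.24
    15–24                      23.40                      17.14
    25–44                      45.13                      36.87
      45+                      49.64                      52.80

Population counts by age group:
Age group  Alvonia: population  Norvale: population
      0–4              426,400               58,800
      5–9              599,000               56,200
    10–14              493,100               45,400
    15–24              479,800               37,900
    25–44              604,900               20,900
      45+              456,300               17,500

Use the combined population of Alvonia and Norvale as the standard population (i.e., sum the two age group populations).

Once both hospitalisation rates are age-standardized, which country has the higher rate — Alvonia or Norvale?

Alvonia

Combined standard total = 3,296,200; weights = 0.1472, 0.1988, 0.1634, 0.1571, 0.1899, 0.1437.
Alvonia: 0.1472×75.24 + 0.1988×41.11 + 0.1634×20.26 + 0.1571×23.40 + 0.1899×45.13 + 0.1437×49.64 = 41.9355 per 100,000.
Norvale: 0.1472×60.68 + 0.1988×31.18 + 0.1634×17.24 + 0.1571×17.14 + 0.1899×36.87 + 0.1437×52.80 = 35.2279 per 100,000.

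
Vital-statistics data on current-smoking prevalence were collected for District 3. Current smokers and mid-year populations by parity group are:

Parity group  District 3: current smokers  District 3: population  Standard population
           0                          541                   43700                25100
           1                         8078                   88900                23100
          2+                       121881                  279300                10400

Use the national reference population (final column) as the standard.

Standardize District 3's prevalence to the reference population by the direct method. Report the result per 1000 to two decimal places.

Parity-specific rates per 1000 for District 3: 12.380, 90.866, 436.380.
Standard total = 58600; weights = 0.4283, 0.3942, 0.1775.
Standardized rate: 0.4283×12.380 + 0.3942×90.866 + 0.1775×436.380 = 118.5682 per 1000.

118.57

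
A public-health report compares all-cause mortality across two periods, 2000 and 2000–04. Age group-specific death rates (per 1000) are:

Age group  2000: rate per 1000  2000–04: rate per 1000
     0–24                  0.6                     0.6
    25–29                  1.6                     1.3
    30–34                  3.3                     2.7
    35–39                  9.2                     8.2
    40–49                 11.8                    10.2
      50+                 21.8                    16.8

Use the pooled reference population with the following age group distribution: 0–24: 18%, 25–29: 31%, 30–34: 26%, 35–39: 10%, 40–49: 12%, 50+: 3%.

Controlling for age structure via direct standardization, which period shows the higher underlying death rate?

2000

Standard weights: 0.18, 0.31, 0.26, 0.10, 0.12, 0.03.
2000: 0.1800×0.6 + 0.3100×1.6 + 0.2600×3.3 + 0.1000×9.2 + 0.1200×11.8 + 0.0300×21.8 = 4.4520 per 1000.
2000–04: 0.1800×0.6 + 0.3100×1.3 + 0.2600×2.7 + 0.1000×8.2 + 0.1200×10.2 + 0.0300×16.8 = 3.7610 per 1000.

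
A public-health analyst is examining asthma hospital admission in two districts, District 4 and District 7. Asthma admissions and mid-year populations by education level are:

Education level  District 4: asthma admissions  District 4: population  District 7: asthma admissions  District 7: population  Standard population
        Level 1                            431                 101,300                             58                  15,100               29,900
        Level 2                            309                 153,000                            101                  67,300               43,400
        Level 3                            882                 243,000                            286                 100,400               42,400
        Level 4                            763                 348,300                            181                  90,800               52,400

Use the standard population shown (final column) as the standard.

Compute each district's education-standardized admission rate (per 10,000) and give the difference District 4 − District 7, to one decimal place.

Education-specific rates per 10,000 for District 4: 42.55, 20.20, 36.30, 21.91.
For District 7: 38.41, 15.01, 28.49, 19.93.
Standard total = 168,100; weights = 0.1779, 0.2582, 0.2522, 0.3117.
District 4: 0.1779×42.55 + 0.2582×20.20 + 0.2522×36.30 + 0.3117×21.91 = 28.7657 per 10,000.
District 7: 0.1779×38.41 + 0.2582×15.01 + 0.2522×28.49 + 0.3117×19.93 = 24.1056 per 10,000.
Difference = 28.7657 − 24.1056 = 4.6602.

4.7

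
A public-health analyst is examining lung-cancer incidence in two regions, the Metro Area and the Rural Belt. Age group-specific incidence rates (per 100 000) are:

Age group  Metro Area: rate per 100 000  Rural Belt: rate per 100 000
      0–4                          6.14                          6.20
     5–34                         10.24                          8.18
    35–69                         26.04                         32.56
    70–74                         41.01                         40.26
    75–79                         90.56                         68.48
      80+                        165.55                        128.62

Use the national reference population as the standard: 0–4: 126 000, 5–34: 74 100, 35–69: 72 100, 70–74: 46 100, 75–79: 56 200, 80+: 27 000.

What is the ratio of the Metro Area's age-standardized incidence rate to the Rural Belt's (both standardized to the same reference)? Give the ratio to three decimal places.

Standard total = 401 500; weights = 0.3138, 0.1846, 0.1796, 0.1148, 0.1400, 0.0672.
The Metro Area: 0.3138×6.14 + 0.1846×10.24 + 0.1796×26.04 + 0.1148×41.01 + 0.1400×90.56 + 0.0672×165.55 = 37.0107 per 100 000.
The Rural Belt: 0.3138×6.20 + 0.1846×8.18 + 0.1796×32.56 + 0.1148×40.26 + 0.1400×68.48 + 0.0672×128.62 = 32.1599 per 100 000.
Ratio = 37.0107 ÷ 32.1599 = 1.15083.

1.151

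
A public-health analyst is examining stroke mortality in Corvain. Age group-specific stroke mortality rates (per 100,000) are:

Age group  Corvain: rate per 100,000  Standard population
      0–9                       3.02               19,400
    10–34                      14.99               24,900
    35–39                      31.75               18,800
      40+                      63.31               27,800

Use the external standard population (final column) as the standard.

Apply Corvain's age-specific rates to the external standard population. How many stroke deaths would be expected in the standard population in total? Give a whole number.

Expected stroke deaths = Σ (standard pop × age-specific rate ÷ 100,000)
= 19,400×3.02/100,000 + 24,900×14.99/100,000 + 18,800×31.75/100,000 + 27,800×63.31/100,000
= 0.59 + 3.73 + 5.97 + 17.60 = 27.89.

28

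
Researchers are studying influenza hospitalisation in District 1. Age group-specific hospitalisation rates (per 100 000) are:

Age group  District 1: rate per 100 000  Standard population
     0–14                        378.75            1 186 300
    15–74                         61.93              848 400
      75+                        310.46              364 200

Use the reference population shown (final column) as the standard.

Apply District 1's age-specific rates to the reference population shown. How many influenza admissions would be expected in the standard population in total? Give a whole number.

6149

Expected influenza admissions = Σ (standard pop × age-specific rate ÷ 100 000)
= 1 186 300×378.75/100 000 + 848 400×61.93/100 000 + 364 200×310.46/100 000
= 4493.11 + 525.41 + 1130.70 = 6149.22.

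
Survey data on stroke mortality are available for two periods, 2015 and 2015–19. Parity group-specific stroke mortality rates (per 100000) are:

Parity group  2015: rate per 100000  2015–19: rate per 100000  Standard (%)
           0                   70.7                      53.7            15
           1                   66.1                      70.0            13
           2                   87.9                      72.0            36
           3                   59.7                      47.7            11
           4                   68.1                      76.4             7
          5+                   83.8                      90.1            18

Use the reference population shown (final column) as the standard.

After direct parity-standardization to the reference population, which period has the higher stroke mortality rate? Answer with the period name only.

2015

Standard weights: 0.15, 0.13, 0.36, 0.11, 0.07, 0.18.
2015: 0.1500×70.7 + 0.1300×66.1 + 0.3600×87.9 + 0.1100×59.7 + 0.0700×68.1 + 0.1800×83.8 = 77.2600 per 100000.
2015–19: 0.1500×53.7 + 0.1300×70.0 + 0.3600×72.0 + 0.1100×47.7 + 0.0700×76.4 + 0.1800×90.1 = 69.8880 per 100000.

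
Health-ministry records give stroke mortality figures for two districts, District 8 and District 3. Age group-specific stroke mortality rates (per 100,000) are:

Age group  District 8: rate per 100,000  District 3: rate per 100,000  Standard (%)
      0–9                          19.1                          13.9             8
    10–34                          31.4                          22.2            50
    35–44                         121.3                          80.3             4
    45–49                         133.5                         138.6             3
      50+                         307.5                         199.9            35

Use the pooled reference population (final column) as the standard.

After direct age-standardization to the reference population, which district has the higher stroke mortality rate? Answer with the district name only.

Standard weights: 0.08, 0.50, 0.04, 0.03, 0.35.
District 8: 0.0800×19.1 + 0.5000×31.4 + 0.0400×121.3 + 0.0300×133.5 + 0.3500×307.5 = 133.7100 per 100,000.
District 3: 0.0800×13.9 + 0.5000×22.2 + 0.0400×80.3 + 0.0300×138.6 + 0.3500×199.9 = 89.5470 per 100,000.

District 8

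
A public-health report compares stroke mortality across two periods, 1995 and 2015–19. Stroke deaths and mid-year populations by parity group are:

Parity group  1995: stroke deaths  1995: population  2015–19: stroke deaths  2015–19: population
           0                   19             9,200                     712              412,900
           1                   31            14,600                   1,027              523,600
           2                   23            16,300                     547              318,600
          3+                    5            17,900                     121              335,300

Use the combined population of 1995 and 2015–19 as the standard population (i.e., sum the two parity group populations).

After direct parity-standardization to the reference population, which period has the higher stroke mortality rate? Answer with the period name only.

Parity-specific rates per 100,000 for 1995: 206.52, 212.33, 141.10, 27.93.
For 2015–19: 172.44, 196.14, 171.69, 36.09.
Combined standard total = 1,648,400; weights = 0.2561, 0.3265, 0.2032, 0.2143.
1995: 0.2561×206.52 + 0.3265×212.33 + 0.2032×141.10 + 0.2143×27.93 = 156.8611 per 100,000.
2015–19: 0.2561×172.44 + 0.3265×196.14 + 0.2032×171.69 + 0.2143×36.09 = 150.8096 per 100,000.
The crude rates (134.48 vs 151.35) would put 2015–19 higher, but that reflects its parity composition; once standardized to a common parity structure, 1995 has the higher underlying rate.

1995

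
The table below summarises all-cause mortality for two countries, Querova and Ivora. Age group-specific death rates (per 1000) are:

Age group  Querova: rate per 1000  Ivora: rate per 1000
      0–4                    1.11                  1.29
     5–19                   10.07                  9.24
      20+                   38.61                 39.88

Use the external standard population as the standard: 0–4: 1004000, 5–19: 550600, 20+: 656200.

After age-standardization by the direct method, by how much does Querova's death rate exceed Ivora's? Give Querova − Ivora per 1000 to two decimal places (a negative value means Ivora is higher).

Standard total = 2210800; weights = 0.4541, 0.2491, 0.2968.
Querova: 0.4541×1.11 + 0.2491×10.07 + 0.2968×38.61 = 14.4721 per 1000.
Ivora: 0.4541×1.29 + 0.2491×9.24 + 0.2968×39.88 = 14.7241 per 1000.
Difference = 14.4721 − 14.7241 = -0.2520.

-0.25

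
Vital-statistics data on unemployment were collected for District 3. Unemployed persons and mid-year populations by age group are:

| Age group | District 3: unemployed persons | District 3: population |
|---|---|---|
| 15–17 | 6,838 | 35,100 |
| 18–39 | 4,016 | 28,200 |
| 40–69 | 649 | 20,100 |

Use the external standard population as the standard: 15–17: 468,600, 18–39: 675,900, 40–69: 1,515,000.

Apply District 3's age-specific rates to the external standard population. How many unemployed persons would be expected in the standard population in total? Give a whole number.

Age-specific rates per 1,000 for District 3: 194.815, 142.411, 32.289.
Expected unemployed persons = Σ (standard pop × age-specific rate ÷ 1,000)
= 468,600×194.815/1,000 + 675,900×142.411/1,000 + 1,515,000×32.289/1,000
= 91290.22 + 96255.83 + 48917.16 = 236463.22.

236463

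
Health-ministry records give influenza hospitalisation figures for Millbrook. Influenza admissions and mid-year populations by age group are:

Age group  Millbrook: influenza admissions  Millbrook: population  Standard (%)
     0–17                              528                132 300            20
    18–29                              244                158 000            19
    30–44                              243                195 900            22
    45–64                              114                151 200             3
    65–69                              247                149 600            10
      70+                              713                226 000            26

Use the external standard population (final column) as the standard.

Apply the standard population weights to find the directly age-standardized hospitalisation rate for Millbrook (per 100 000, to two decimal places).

237.25

Age-specific rates per 100 000 for Millbrook: 399.09, 154.43, 124.04, 75.40, 165.11, 315.49.
Standard weights: 0.20, 0.19, 0.22, 0.03, 0.10, 0.26.
Standardized rate: 0.2000×399.09 + 0.1900×154.43 + 0.2200×124.04 + 0.0300×75.40 + 0.1000×165.11 + 0.2600×315.49 = 237.2489 per 100 000.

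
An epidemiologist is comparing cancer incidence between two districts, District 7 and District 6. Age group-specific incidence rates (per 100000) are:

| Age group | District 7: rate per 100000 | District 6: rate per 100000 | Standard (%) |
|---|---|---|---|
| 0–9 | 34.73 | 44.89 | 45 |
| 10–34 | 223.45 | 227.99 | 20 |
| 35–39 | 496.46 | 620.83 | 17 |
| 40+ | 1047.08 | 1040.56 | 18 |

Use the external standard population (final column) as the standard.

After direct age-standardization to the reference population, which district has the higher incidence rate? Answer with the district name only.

Standard weights: 0.45, 0.20, 0.17, 0.18.
District 7: 0.4500×34.73 + 0.2000×223.45 + 0.1700×496.46 + 0.1800×1047.08 = 333.1911 per 100000.
District 6: 0.4500×44.89 + 0.2000×227.99 + 0.1700×620.83 + 0.1800×1040.56 = 358.6404 per 100000.

District 6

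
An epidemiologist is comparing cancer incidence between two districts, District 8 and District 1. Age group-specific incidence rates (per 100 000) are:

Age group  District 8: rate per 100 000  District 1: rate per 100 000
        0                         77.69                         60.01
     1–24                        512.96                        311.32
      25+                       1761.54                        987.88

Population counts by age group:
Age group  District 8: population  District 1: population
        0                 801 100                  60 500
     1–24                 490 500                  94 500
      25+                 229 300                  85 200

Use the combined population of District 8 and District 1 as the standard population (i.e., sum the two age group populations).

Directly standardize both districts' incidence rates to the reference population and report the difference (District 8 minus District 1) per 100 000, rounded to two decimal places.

Combined standard total = 1 761 100; weights = 0.4892, 0.3322, 0.1786.
District 8: 0.4892×77.69 + 0.3322×512.96 + 0.1786×1761.54 = 522.9820 per 100 000.
District 1: 0.4892×60.01 + 0.3322×311.32 + 0.1786×987.88 = 309.1903 per 100 000.
Difference = 522.9820 − 309.1903 = 213.7917.

213.79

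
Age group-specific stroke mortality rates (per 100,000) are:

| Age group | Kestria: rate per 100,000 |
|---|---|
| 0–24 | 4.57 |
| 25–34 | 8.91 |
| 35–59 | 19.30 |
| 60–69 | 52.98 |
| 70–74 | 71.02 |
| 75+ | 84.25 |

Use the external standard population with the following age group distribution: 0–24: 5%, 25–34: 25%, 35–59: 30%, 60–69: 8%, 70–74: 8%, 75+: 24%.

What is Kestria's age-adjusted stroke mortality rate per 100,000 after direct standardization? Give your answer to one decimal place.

Standard weights: 0.05, 0.25, 0.30, 0.08, 0.08, 0.24.
Standardized rate: 0.0500×4.57 + 0.2500×8.91 + 0.3000×19.30 + 0.0800×52.98 + 0.0800×71.02 + 0.2400×84.25 = 38.3860 per 100,000.

38.4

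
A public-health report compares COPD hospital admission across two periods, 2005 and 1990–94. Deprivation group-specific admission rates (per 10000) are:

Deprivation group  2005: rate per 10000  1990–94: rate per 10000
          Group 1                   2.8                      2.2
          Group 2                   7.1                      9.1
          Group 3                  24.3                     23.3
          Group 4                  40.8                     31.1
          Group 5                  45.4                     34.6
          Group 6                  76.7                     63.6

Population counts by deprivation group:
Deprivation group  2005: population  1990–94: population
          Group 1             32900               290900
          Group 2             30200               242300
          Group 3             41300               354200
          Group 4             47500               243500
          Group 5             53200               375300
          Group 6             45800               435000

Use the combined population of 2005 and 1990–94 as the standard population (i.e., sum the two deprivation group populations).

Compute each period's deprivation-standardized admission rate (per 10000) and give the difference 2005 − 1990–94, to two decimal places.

6.29

Combined standard total = 2192100; weights = 0.1477, 0.1243, 0.1804, 0.1327, 0.1955, 0.2193.
2005: 0.1477×2.8 + 0.1243×7.1 + 0.1804×24.3 + 0.1327×40.8 + 0.1955×45.4 + 0.2193×76.7 = 36.7940 per 10000.
1990–94: 0.1477×2.2 + 0.1243×9.1 + 0.1804×23.3 + 0.1327×31.1 + 0.1955×34.6 + 0.2193×63.6 = 30.5015 per 10000.
Difference = 36.7940 − 30.5015 = 6.2925.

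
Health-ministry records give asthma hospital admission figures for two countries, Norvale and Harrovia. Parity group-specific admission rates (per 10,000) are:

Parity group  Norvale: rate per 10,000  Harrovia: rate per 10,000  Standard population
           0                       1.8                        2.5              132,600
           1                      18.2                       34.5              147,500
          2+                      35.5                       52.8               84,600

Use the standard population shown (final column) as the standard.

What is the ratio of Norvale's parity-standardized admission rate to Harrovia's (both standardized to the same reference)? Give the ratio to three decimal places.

Standard total = 364,700; weights = 0.3636, 0.4044, 0.2320.
Norvale: 0.3636×1.8 + 0.4044×18.2 + 0.2320×35.5 = 16.2503 per 10,000.
Harrovia: 0.3636×2.5 + 0.4044×34.5 + 0.2320×52.8 = 27.1103 per 10,000.
Ratio = 16.2503 ÷ 27.1103 = 0.59941.

0.599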